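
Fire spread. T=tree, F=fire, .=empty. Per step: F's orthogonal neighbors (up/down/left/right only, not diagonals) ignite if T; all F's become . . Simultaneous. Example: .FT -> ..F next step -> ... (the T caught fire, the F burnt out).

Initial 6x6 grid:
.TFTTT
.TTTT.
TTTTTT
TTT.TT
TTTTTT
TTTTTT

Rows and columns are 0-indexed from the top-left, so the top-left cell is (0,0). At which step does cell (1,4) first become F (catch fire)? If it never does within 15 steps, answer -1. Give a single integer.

Step 1: cell (1,4)='T' (+3 fires, +1 burnt)
Step 2: cell (1,4)='T' (+4 fires, +3 burnt)
Step 3: cell (1,4)='F' (+5 fires, +4 burnt)
  -> target ignites at step 3
Step 4: cell (1,4)='.' (+4 fires, +5 burnt)
Step 5: cell (1,4)='.' (+6 fires, +4 burnt)
Step 6: cell (1,4)='.' (+5 fires, +6 burnt)
Step 7: cell (1,4)='.' (+3 fires, +5 burnt)
Step 8: cell (1,4)='.' (+1 fires, +3 burnt)
Step 9: cell (1,4)='.' (+0 fires, +1 burnt)
  fire out at step 9

3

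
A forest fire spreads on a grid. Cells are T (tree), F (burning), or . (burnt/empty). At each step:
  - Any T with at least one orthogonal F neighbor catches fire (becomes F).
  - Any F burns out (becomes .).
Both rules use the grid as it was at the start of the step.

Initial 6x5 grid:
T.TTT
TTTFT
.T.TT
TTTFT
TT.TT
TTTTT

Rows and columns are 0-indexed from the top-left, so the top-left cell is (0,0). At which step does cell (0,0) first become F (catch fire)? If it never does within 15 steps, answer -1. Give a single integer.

Step 1: cell (0,0)='T' (+7 fires, +2 burnt)
Step 2: cell (0,0)='T' (+7 fires, +7 burnt)
Step 3: cell (0,0)='T' (+6 fires, +7 burnt)
Step 4: cell (0,0)='F' (+3 fires, +6 burnt)
  -> target ignites at step 4
Step 5: cell (0,0)='.' (+1 fires, +3 burnt)
Step 6: cell (0,0)='.' (+0 fires, +1 burnt)
  fire out at step 6

4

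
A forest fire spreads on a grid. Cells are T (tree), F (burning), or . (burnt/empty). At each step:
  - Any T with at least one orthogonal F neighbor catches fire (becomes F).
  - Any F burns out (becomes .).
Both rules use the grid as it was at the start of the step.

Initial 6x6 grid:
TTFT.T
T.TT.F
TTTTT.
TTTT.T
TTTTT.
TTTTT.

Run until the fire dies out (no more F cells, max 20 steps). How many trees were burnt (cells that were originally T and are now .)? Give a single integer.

Step 1: +4 fires, +2 burnt (F count now 4)
Step 2: +3 fires, +4 burnt (F count now 3)
Step 3: +4 fires, +3 burnt (F count now 4)
Step 4: +5 fires, +4 burnt (F count now 5)
Step 5: +4 fires, +5 burnt (F count now 4)
Step 6: +4 fires, +4 burnt (F count now 4)
Step 7: +2 fires, +4 burnt (F count now 2)
Step 8: +0 fires, +2 burnt (F count now 0)
Fire out after step 8
Initially T: 27, now '.': 35
Total burnt (originally-T cells now '.'): 26

Answer: 26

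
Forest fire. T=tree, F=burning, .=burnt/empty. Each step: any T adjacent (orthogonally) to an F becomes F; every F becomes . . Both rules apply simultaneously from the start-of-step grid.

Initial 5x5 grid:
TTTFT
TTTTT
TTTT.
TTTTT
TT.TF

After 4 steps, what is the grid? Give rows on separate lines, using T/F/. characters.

Step 1: 5 trees catch fire, 2 burn out
  TTF.F
  TTTFT
  TTTT.
  TTTTF
  TT.F.
Step 2: 5 trees catch fire, 5 burn out
  TF...
  TTF.F
  TTTF.
  TTTF.
  TT...
Step 3: 4 trees catch fire, 5 burn out
  F....
  TF...
  TTF..
  TTF..
  TT...
Step 4: 3 trees catch fire, 4 burn out
  .....
  F....
  TF...
  TF...
  TT...

.....
F....
TF...
TF...
TT...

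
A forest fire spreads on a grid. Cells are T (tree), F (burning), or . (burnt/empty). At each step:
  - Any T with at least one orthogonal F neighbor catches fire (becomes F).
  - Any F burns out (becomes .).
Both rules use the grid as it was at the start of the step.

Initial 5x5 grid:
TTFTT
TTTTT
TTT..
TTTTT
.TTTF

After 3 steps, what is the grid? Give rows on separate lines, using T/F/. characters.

Step 1: 5 trees catch fire, 2 burn out
  TF.FT
  TTFTT
  TTT..
  TTTTF
  .TTF.
Step 2: 7 trees catch fire, 5 burn out
  F...F
  TF.FT
  TTF..
  TTTF.
  .TF..
Step 3: 5 trees catch fire, 7 burn out
  .....
  F...F
  TF...
  TTF..
  .F...

.....
F...F
TF...
TTF..
.F...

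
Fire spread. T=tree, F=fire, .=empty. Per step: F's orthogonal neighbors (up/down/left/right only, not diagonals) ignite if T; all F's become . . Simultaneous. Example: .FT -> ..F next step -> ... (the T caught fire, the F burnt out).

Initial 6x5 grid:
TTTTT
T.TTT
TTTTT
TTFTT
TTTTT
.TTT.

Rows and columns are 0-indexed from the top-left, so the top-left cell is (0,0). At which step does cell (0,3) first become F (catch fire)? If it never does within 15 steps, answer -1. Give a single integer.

Step 1: cell (0,3)='T' (+4 fires, +1 burnt)
Step 2: cell (0,3)='T' (+8 fires, +4 burnt)
Step 3: cell (0,3)='T' (+8 fires, +8 burnt)
Step 4: cell (0,3)='F' (+4 fires, +8 burnt)
  -> target ignites at step 4
Step 5: cell (0,3)='.' (+2 fires, +4 burnt)
Step 6: cell (0,3)='.' (+0 fires, +2 burnt)
  fire out at step 6

4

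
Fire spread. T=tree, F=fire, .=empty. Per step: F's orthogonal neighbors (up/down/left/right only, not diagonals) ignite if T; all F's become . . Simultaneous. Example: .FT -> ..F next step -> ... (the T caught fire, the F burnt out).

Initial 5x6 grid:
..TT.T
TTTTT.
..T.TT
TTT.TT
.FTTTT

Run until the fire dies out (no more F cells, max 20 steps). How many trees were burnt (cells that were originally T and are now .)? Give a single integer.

Answer: 19

Derivation:
Step 1: +2 fires, +1 burnt (F count now 2)
Step 2: +3 fires, +2 burnt (F count now 3)
Step 3: +2 fires, +3 burnt (F count now 2)
Step 4: +3 fires, +2 burnt (F count now 3)
Step 5: +5 fires, +3 burnt (F count now 5)
Step 6: +4 fires, +5 burnt (F count now 4)
Step 7: +0 fires, +4 burnt (F count now 0)
Fire out after step 7
Initially T: 20, now '.': 29
Total burnt (originally-T cells now '.'): 19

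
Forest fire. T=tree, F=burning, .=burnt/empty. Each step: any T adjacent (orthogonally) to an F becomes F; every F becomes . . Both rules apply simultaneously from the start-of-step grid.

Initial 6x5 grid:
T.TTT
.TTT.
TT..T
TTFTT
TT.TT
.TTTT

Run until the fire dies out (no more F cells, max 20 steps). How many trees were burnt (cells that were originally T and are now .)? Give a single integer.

Step 1: +2 fires, +1 burnt (F count now 2)
Step 2: +5 fires, +2 burnt (F count now 5)
Step 3: +7 fires, +5 burnt (F count now 7)
Step 4: +3 fires, +7 burnt (F count now 3)
Step 5: +2 fires, +3 burnt (F count now 2)
Step 6: +1 fires, +2 burnt (F count now 1)
Step 7: +1 fires, +1 burnt (F count now 1)
Step 8: +0 fires, +1 burnt (F count now 0)
Fire out after step 8
Initially T: 22, now '.': 29
Total burnt (originally-T cells now '.'): 21

Answer: 21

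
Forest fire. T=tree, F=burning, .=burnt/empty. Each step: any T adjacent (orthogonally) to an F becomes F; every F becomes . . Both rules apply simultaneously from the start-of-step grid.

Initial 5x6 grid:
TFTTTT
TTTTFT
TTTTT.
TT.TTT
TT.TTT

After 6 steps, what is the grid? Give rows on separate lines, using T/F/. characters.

Step 1: 7 trees catch fire, 2 burn out
  F.FTFT
  TFTF.F
  TTTTF.
  TT.TTT
  TT.TTT
Step 2: 7 trees catch fire, 7 burn out
  ...F.F
  F.F...
  TFTF..
  TT.TFT
  TT.TTT
Step 3: 6 trees catch fire, 7 burn out
  ......
  ......
  F.F...
  TF.F.F
  TT.TFT
Step 4: 4 trees catch fire, 6 burn out
  ......
  ......
  ......
  F.....
  TF.F.F
Step 5: 1 trees catch fire, 4 burn out
  ......
  ......
  ......
  ......
  F.....
Step 6: 0 trees catch fire, 1 burn out
  ......
  ......
  ......
  ......
  ......

......
......
......
......
......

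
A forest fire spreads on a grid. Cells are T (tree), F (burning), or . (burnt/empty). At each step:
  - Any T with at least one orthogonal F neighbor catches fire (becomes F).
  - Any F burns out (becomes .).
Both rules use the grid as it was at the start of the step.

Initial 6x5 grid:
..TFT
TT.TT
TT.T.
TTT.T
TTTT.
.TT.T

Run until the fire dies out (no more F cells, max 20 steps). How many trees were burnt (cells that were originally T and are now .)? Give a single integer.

Step 1: +3 fires, +1 burnt (F count now 3)
Step 2: +2 fires, +3 burnt (F count now 2)
Step 3: +0 fires, +2 burnt (F count now 0)
Fire out after step 3
Initially T: 20, now '.': 15
Total burnt (originally-T cells now '.'): 5

Answer: 5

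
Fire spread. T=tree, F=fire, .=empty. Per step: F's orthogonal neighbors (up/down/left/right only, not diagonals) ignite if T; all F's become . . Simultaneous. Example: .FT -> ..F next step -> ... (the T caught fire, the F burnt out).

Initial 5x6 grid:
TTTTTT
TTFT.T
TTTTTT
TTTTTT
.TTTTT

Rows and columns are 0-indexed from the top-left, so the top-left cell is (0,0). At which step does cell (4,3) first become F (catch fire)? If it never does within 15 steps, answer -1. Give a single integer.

Step 1: cell (4,3)='T' (+4 fires, +1 burnt)
Step 2: cell (4,3)='T' (+6 fires, +4 burnt)
Step 3: cell (4,3)='T' (+7 fires, +6 burnt)
Step 4: cell (4,3)='F' (+6 fires, +7 burnt)
  -> target ignites at step 4
Step 5: cell (4,3)='.' (+3 fires, +6 burnt)
Step 6: cell (4,3)='.' (+1 fires, +3 burnt)
Step 7: cell (4,3)='.' (+0 fires, +1 burnt)
  fire out at step 7

4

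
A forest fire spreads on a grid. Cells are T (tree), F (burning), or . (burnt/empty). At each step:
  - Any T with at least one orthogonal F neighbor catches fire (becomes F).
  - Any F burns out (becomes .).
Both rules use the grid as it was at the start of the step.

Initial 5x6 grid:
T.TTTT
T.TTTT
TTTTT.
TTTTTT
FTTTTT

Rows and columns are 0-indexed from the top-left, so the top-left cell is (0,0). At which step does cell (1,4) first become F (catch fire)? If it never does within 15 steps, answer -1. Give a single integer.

Step 1: cell (1,4)='T' (+2 fires, +1 burnt)
Step 2: cell (1,4)='T' (+3 fires, +2 burnt)
Step 3: cell (1,4)='T' (+4 fires, +3 burnt)
Step 4: cell (1,4)='T' (+4 fires, +4 burnt)
Step 5: cell (1,4)='T' (+4 fires, +4 burnt)
Step 6: cell (1,4)='T' (+4 fires, +4 burnt)
Step 7: cell (1,4)='F' (+2 fires, +4 burnt)
  -> target ignites at step 7
Step 8: cell (1,4)='.' (+2 fires, +2 burnt)
Step 9: cell (1,4)='.' (+1 fires, +2 burnt)
Step 10: cell (1,4)='.' (+0 fires, +1 burnt)
  fire out at step 10

7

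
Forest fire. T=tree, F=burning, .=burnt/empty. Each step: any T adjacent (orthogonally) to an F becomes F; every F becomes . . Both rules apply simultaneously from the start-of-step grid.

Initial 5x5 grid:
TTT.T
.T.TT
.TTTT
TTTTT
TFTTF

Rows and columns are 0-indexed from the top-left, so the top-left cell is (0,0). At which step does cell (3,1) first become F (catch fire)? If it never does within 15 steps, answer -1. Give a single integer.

Step 1: cell (3,1)='F' (+5 fires, +2 burnt)
  -> target ignites at step 1
Step 2: cell (3,1)='.' (+5 fires, +5 burnt)
Step 3: cell (3,1)='.' (+4 fires, +5 burnt)
Step 4: cell (3,1)='.' (+3 fires, +4 burnt)
Step 5: cell (3,1)='.' (+2 fires, +3 burnt)
Step 6: cell (3,1)='.' (+0 fires, +2 burnt)
  fire out at step 6

1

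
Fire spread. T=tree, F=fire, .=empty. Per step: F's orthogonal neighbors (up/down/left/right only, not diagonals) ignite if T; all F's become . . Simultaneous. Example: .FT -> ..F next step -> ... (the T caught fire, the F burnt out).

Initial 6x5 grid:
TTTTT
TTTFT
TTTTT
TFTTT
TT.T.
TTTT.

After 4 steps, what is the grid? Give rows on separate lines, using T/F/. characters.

Step 1: 8 trees catch fire, 2 burn out
  TTTFT
  TTF.F
  TFTFT
  F.FTT
  TF.T.
  TTTT.
Step 2: 9 trees catch fire, 8 burn out
  TTF.F
  TF...
  F.F.F
  ...FT
  F..T.
  TFTT.
Step 3: 6 trees catch fire, 9 burn out
  TF...
  F....
  .....
  ....F
  ...F.
  F.FT.
Step 4: 2 trees catch fire, 6 burn out
  F....
  .....
  .....
  .....
  .....
  ...F.

F....
.....
.....
.....
.....
...F.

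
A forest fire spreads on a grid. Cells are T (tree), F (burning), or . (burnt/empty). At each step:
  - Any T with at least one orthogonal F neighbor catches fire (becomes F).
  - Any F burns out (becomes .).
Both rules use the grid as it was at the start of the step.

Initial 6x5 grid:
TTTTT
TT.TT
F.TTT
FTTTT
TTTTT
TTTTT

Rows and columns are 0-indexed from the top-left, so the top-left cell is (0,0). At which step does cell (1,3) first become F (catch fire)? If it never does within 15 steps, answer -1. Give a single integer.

Step 1: cell (1,3)='T' (+3 fires, +2 burnt)
Step 2: cell (1,3)='T' (+5 fires, +3 burnt)
Step 3: cell (1,3)='T' (+5 fires, +5 burnt)
Step 4: cell (1,3)='T' (+5 fires, +5 burnt)
Step 5: cell (1,3)='F' (+5 fires, +5 burnt)
  -> target ignites at step 5
Step 6: cell (1,3)='.' (+3 fires, +5 burnt)
Step 7: cell (1,3)='.' (+0 fires, +3 burnt)
  fire out at step 7

5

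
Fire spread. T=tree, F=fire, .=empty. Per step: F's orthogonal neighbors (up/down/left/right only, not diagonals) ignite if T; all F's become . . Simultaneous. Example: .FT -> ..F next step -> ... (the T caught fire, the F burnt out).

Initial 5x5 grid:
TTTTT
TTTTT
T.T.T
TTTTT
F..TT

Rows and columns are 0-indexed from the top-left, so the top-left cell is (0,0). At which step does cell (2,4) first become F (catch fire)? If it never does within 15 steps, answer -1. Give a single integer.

Step 1: cell (2,4)='T' (+1 fires, +1 burnt)
Step 2: cell (2,4)='T' (+2 fires, +1 burnt)
Step 3: cell (2,4)='T' (+2 fires, +2 burnt)
Step 4: cell (2,4)='T' (+4 fires, +2 burnt)
Step 5: cell (2,4)='T' (+4 fires, +4 burnt)
Step 6: cell (2,4)='F' (+4 fires, +4 burnt)
  -> target ignites at step 6
Step 7: cell (2,4)='.' (+2 fires, +4 burnt)
Step 8: cell (2,4)='.' (+1 fires, +2 burnt)
Step 9: cell (2,4)='.' (+0 fires, +1 burnt)
  fire out at step 9

6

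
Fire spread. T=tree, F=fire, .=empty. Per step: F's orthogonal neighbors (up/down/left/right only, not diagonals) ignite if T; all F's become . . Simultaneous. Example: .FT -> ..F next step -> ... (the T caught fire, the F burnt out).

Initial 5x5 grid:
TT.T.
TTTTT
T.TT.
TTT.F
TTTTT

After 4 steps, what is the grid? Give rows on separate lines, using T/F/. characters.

Step 1: 1 trees catch fire, 1 burn out
  TT.T.
  TTTTT
  T.TT.
  TTT..
  TTTTF
Step 2: 1 trees catch fire, 1 burn out
  TT.T.
  TTTTT
  T.TT.
  TTT..
  TTTF.
Step 3: 1 trees catch fire, 1 burn out
  TT.T.
  TTTTT
  T.TT.
  TTT..
  TTF..
Step 4: 2 trees catch fire, 1 burn out
  TT.T.
  TTTTT
  T.TT.
  TTF..
  TF...

TT.T.
TTTTT
T.TT.
TTF..
TF...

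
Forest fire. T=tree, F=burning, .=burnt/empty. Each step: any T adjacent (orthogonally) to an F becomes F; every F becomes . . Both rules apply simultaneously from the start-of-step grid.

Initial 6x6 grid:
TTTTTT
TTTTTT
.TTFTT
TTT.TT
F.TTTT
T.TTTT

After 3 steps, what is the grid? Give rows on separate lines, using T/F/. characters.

Step 1: 5 trees catch fire, 2 burn out
  TTTTTT
  TTTFTT
  .TF.FT
  FTT.TT
  ..TTTT
  F.TTTT
Step 2: 8 trees catch fire, 5 burn out
  TTTFTT
  TTF.FT
  .F...F
  .FF.FT
  ..TTTT
  ..TTTT
Step 3: 7 trees catch fire, 8 burn out
  TTF.FT
  TF...F
  ......
  .....F
  ..FTFT
  ..TTTT

TTF.FT
TF...F
......
.....F
..FTFT
..TTTT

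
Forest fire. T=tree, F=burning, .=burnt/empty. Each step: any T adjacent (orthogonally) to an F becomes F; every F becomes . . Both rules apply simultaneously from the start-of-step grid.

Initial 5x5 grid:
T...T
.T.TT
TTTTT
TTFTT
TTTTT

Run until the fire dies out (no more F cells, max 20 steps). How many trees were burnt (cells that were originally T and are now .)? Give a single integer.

Step 1: +4 fires, +1 burnt (F count now 4)
Step 2: +6 fires, +4 burnt (F count now 6)
Step 3: +6 fires, +6 burnt (F count now 6)
Step 4: +1 fires, +6 burnt (F count now 1)
Step 5: +1 fires, +1 burnt (F count now 1)
Step 6: +0 fires, +1 burnt (F count now 0)
Fire out after step 6
Initially T: 19, now '.': 24
Total burnt (originally-T cells now '.'): 18

Answer: 18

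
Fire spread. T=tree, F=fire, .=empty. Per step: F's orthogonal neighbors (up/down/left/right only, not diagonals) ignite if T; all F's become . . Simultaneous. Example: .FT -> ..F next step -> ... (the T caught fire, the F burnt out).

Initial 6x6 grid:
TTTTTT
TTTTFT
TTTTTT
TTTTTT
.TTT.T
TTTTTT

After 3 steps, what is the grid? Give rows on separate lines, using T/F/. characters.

Step 1: 4 trees catch fire, 1 burn out
  TTTTFT
  TTTF.F
  TTTTFT
  TTTTTT
  .TTT.T
  TTTTTT
Step 2: 6 trees catch fire, 4 burn out
  TTTF.F
  TTF...
  TTTF.F
  TTTTFT
  .TTT.T
  TTTTTT
Step 3: 5 trees catch fire, 6 burn out
  TTF...
  TF....
  TTF...
  TTTF.F
  .TTT.T
  TTTTTT

TTF...
TF....
TTF...
TTTF.F
.TTT.T
TTTTTT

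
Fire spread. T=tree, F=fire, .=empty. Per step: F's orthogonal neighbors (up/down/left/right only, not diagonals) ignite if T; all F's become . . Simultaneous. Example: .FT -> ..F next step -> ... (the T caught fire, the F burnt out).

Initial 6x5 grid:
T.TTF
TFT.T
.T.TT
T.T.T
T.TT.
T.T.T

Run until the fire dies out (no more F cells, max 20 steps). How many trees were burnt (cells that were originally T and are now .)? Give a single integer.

Answer: 10

Derivation:
Step 1: +5 fires, +2 burnt (F count now 5)
Step 2: +3 fires, +5 burnt (F count now 3)
Step 3: +2 fires, +3 burnt (F count now 2)
Step 4: +0 fires, +2 burnt (F count now 0)
Fire out after step 4
Initially T: 18, now '.': 22
Total burnt (originally-T cells now '.'): 10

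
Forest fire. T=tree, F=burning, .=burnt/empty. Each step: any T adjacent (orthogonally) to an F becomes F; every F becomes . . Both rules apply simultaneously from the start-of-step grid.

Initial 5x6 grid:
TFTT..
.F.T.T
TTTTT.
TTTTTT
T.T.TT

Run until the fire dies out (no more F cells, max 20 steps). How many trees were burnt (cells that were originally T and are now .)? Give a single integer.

Step 1: +3 fires, +2 burnt (F count now 3)
Step 2: +4 fires, +3 burnt (F count now 4)
Step 3: +4 fires, +4 burnt (F count now 4)
Step 4: +4 fires, +4 burnt (F count now 4)
Step 5: +1 fires, +4 burnt (F count now 1)
Step 6: +2 fires, +1 burnt (F count now 2)
Step 7: +1 fires, +2 burnt (F count now 1)
Step 8: +0 fires, +1 burnt (F count now 0)
Fire out after step 8
Initially T: 20, now '.': 29
Total burnt (originally-T cells now '.'): 19

Answer: 19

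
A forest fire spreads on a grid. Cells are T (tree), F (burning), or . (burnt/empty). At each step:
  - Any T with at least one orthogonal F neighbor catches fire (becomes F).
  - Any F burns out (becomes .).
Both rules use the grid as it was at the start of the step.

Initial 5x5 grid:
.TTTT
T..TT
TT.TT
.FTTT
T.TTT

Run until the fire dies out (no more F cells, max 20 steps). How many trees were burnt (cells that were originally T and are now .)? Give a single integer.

Step 1: +2 fires, +1 burnt (F count now 2)
Step 2: +3 fires, +2 burnt (F count now 3)
Step 3: +4 fires, +3 burnt (F count now 4)
Step 4: +3 fires, +4 burnt (F count now 3)
Step 5: +2 fires, +3 burnt (F count now 2)
Step 6: +2 fires, +2 burnt (F count now 2)
Step 7: +1 fires, +2 burnt (F count now 1)
Step 8: +0 fires, +1 burnt (F count now 0)
Fire out after step 8
Initially T: 18, now '.': 24
Total burnt (originally-T cells now '.'): 17

Answer: 17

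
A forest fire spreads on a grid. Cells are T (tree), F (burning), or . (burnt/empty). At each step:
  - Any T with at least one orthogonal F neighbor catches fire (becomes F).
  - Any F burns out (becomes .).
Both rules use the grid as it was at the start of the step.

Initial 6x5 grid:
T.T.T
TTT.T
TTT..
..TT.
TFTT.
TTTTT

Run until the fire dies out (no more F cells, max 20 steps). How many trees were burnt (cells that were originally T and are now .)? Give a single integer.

Answer: 18

Derivation:
Step 1: +3 fires, +1 burnt (F count now 3)
Step 2: +4 fires, +3 burnt (F count now 4)
Step 3: +3 fires, +4 burnt (F count now 3)
Step 4: +3 fires, +3 burnt (F count now 3)
Step 5: +3 fires, +3 burnt (F count now 3)
Step 6: +1 fires, +3 burnt (F count now 1)
Step 7: +1 fires, +1 burnt (F count now 1)
Step 8: +0 fires, +1 burnt (F count now 0)
Fire out after step 8
Initially T: 20, now '.': 28
Total burnt (originally-T cells now '.'): 18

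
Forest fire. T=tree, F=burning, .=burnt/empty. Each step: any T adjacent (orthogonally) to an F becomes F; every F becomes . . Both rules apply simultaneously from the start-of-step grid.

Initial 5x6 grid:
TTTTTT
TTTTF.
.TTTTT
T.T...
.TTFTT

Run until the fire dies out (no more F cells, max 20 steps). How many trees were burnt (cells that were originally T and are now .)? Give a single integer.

Step 1: +5 fires, +2 burnt (F count now 5)
Step 2: +8 fires, +5 burnt (F count now 8)
Step 3: +3 fires, +8 burnt (F count now 3)
Step 4: +3 fires, +3 burnt (F count now 3)
Step 5: +1 fires, +3 burnt (F count now 1)
Step 6: +0 fires, +1 burnt (F count now 0)
Fire out after step 6
Initially T: 21, now '.': 29
Total burnt (originally-T cells now '.'): 20

Answer: 20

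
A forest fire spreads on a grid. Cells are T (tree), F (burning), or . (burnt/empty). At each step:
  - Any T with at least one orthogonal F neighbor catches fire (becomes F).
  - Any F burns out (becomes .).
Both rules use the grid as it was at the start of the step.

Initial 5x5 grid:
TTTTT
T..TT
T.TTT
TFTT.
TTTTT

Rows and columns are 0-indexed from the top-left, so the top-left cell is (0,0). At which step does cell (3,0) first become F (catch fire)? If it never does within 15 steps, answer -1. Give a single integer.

Step 1: cell (3,0)='F' (+3 fires, +1 burnt)
  -> target ignites at step 1
Step 2: cell (3,0)='.' (+5 fires, +3 burnt)
Step 3: cell (3,0)='.' (+3 fires, +5 burnt)
Step 4: cell (3,0)='.' (+4 fires, +3 burnt)
Step 5: cell (3,0)='.' (+3 fires, +4 burnt)
Step 6: cell (3,0)='.' (+2 fires, +3 burnt)
Step 7: cell (3,0)='.' (+0 fires, +2 burnt)
  fire out at step 7

1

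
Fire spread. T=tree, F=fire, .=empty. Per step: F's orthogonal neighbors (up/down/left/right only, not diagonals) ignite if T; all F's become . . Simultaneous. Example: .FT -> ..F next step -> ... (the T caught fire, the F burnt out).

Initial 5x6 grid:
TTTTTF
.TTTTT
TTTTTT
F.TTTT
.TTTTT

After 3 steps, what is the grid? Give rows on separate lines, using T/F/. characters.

Step 1: 3 trees catch fire, 2 burn out
  TTTTF.
  .TTTTF
  FTTTTT
  ..TTTT
  .TTTTT
Step 2: 4 trees catch fire, 3 burn out
  TTTF..
  .TTTF.
  .FTTTF
  ..TTTT
  .TTTTT
Step 3: 6 trees catch fire, 4 burn out
  TTF...
  .FTF..
  ..FTF.
  ..TTTF
  .TTTTT

TTF...
.FTF..
..FTF.
..TTTF
.TTTTT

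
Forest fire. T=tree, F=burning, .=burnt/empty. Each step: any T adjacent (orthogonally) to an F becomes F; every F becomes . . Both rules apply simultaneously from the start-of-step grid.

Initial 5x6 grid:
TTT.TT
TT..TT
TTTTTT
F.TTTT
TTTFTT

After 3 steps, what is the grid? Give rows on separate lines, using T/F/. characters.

Step 1: 5 trees catch fire, 2 burn out
  TTT.TT
  TT..TT
  FTTTTT
  ..TFTT
  FTF.FT
Step 2: 7 trees catch fire, 5 burn out
  TTT.TT
  FT..TT
  .FTFTT
  ..F.FT
  .F...F
Step 3: 5 trees catch fire, 7 burn out
  FTT.TT
  .F..TT
  ..F.FT
  .....F
  ......

FTT.TT
.F..TT
..F.FT
.....F
......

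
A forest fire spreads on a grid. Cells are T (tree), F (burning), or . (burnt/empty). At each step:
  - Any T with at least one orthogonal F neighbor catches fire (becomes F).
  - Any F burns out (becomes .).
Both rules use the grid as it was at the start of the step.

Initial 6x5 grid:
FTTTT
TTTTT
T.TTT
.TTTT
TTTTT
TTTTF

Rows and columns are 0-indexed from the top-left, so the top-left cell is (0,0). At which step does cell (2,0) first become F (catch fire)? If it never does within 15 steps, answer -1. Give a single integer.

Step 1: cell (2,0)='T' (+4 fires, +2 burnt)
Step 2: cell (2,0)='F' (+6 fires, +4 burnt)
  -> target ignites at step 2
Step 3: cell (2,0)='.' (+6 fires, +6 burnt)
Step 4: cell (2,0)='.' (+8 fires, +6 burnt)
Step 5: cell (2,0)='.' (+2 fires, +8 burnt)
Step 6: cell (2,0)='.' (+0 fires, +2 burnt)
  fire out at step 6

2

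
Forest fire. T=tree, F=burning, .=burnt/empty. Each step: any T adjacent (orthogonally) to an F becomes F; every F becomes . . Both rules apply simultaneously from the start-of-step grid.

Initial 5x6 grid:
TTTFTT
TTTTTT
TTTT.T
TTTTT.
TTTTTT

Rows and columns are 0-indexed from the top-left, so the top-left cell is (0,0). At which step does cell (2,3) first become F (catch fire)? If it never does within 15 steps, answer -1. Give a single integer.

Step 1: cell (2,3)='T' (+3 fires, +1 burnt)
Step 2: cell (2,3)='F' (+5 fires, +3 burnt)
  -> target ignites at step 2
Step 3: cell (2,3)='.' (+5 fires, +5 burnt)
Step 4: cell (2,3)='.' (+6 fires, +5 burnt)
Step 5: cell (2,3)='.' (+4 fires, +6 burnt)
Step 6: cell (2,3)='.' (+3 fires, +4 burnt)
Step 7: cell (2,3)='.' (+1 fires, +3 burnt)
Step 8: cell (2,3)='.' (+0 fires, +1 burnt)
  fire out at step 8

2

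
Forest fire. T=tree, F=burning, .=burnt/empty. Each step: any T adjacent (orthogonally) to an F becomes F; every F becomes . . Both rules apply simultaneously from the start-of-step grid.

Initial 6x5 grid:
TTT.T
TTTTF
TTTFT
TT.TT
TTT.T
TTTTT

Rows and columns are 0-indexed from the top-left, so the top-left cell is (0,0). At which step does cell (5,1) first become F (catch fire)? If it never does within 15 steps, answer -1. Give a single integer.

Step 1: cell (5,1)='T' (+5 fires, +2 burnt)
Step 2: cell (5,1)='T' (+3 fires, +5 burnt)
Step 3: cell (5,1)='T' (+5 fires, +3 burnt)
Step 4: cell (5,1)='T' (+5 fires, +5 burnt)
Step 5: cell (5,1)='F' (+5 fires, +5 burnt)
  -> target ignites at step 5
Step 6: cell (5,1)='.' (+2 fires, +5 burnt)
Step 7: cell (5,1)='.' (+0 fires, +2 burnt)
  fire out at step 7

5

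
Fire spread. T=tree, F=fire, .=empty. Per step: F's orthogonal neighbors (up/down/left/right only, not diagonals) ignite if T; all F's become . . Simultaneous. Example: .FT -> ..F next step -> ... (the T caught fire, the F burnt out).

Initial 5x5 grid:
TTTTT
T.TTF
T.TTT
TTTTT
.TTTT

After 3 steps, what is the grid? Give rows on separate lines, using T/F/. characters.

Step 1: 3 trees catch fire, 1 burn out
  TTTTF
  T.TF.
  T.TTF
  TTTTT
  .TTTT
Step 2: 4 trees catch fire, 3 burn out
  TTTF.
  T.F..
  T.TF.
  TTTTF
  .TTTT
Step 3: 4 trees catch fire, 4 burn out
  TTF..
  T....
  T.F..
  TTTF.
  .TTTF

TTF..
T....
T.F..
TTTF.
.TTTF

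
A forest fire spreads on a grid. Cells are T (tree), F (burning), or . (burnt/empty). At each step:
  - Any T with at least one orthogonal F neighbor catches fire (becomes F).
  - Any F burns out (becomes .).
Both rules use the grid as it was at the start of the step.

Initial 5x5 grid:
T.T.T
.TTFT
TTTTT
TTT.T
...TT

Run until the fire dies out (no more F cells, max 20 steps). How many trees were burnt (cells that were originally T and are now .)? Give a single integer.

Answer: 16

Derivation:
Step 1: +3 fires, +1 burnt (F count now 3)
Step 2: +5 fires, +3 burnt (F count now 5)
Step 3: +3 fires, +5 burnt (F count now 3)
Step 4: +3 fires, +3 burnt (F count now 3)
Step 5: +2 fires, +3 burnt (F count now 2)
Step 6: +0 fires, +2 burnt (F count now 0)
Fire out after step 6
Initially T: 17, now '.': 24
Total burnt (originally-T cells now '.'): 16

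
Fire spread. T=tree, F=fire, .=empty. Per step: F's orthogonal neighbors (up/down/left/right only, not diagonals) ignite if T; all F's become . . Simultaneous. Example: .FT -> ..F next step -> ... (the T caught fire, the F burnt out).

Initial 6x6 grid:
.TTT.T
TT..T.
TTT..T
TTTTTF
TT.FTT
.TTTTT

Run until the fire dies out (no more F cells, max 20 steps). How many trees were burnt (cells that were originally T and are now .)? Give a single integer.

Step 1: +6 fires, +2 burnt (F count now 6)
Step 2: +4 fires, +6 burnt (F count now 4)
Step 3: +3 fires, +4 burnt (F count now 3)
Step 4: +3 fires, +3 burnt (F count now 3)
Step 5: +3 fires, +3 burnt (F count now 3)
Step 6: +2 fires, +3 burnt (F count now 2)
Step 7: +1 fires, +2 burnt (F count now 1)
Step 8: +1 fires, +1 burnt (F count now 1)
Step 9: +0 fires, +1 burnt (F count now 0)
Fire out after step 9
Initially T: 25, now '.': 34
Total burnt (originally-T cells now '.'): 23

Answer: 23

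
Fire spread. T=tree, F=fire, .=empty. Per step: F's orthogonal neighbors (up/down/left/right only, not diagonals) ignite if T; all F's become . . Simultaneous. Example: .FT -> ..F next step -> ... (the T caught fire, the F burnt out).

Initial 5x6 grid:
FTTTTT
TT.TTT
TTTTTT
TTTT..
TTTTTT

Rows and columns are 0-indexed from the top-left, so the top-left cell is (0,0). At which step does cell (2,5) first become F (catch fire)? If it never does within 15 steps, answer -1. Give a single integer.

Step 1: cell (2,5)='T' (+2 fires, +1 burnt)
Step 2: cell (2,5)='T' (+3 fires, +2 burnt)
Step 3: cell (2,5)='T' (+3 fires, +3 burnt)
Step 4: cell (2,5)='T' (+5 fires, +3 burnt)
Step 5: cell (2,5)='T' (+5 fires, +5 burnt)
Step 6: cell (2,5)='T' (+4 fires, +5 burnt)
Step 7: cell (2,5)='F' (+2 fires, +4 burnt)
  -> target ignites at step 7
Step 8: cell (2,5)='.' (+1 fires, +2 burnt)
Step 9: cell (2,5)='.' (+1 fires, +1 burnt)
Step 10: cell (2,5)='.' (+0 fires, +1 burnt)
  fire out at step 10

7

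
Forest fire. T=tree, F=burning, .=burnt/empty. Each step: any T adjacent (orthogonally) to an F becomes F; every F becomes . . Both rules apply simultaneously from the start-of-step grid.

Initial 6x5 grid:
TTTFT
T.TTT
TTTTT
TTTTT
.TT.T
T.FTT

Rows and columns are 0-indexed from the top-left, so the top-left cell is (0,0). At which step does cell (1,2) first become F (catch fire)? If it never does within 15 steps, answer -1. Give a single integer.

Step 1: cell (1,2)='T' (+5 fires, +2 burnt)
Step 2: cell (1,2)='F' (+7 fires, +5 burnt)
  -> target ignites at step 2
Step 3: cell (1,2)='.' (+6 fires, +7 burnt)
Step 4: cell (1,2)='.' (+4 fires, +6 burnt)
Step 5: cell (1,2)='.' (+1 fires, +4 burnt)
Step 6: cell (1,2)='.' (+0 fires, +1 burnt)
  fire out at step 6

2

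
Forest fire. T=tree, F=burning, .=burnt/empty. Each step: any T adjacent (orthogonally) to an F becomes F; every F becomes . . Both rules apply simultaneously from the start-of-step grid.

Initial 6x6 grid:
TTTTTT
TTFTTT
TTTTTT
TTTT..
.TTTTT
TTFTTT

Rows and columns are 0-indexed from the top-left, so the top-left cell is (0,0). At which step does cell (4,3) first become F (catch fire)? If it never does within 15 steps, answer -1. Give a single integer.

Step 1: cell (4,3)='T' (+7 fires, +2 burnt)
Step 2: cell (4,3)='F' (+11 fires, +7 burnt)
  -> target ignites at step 2
Step 3: cell (4,3)='.' (+9 fires, +11 burnt)
Step 4: cell (4,3)='.' (+4 fires, +9 burnt)
Step 5: cell (4,3)='.' (+0 fires, +4 burnt)
  fire out at step 5

2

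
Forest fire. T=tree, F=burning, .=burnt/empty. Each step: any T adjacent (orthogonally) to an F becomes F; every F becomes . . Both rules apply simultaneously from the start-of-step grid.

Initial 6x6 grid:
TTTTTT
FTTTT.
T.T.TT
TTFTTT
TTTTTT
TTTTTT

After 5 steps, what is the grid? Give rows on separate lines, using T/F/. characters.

Step 1: 7 trees catch fire, 2 burn out
  FTTTTT
  .FTTT.
  F.F.TT
  TF.FTT
  TTFTTT
  TTTTTT
Step 2: 7 trees catch fire, 7 burn out
  .FTTTT
  ..FTT.
  ....TT
  F...FT
  TF.FTT
  TTFTTT
Step 3: 8 trees catch fire, 7 burn out
  ..FTTT
  ...FT.
  ....FT
  .....F
  F...FT
  TF.FTT
Step 4: 6 trees catch fire, 8 burn out
  ...FTT
  ....F.
  .....F
  ......
  .....F
  F...FT
Step 5: 2 trees catch fire, 6 burn out
  ....FT
  ......
  ......
  ......
  ......
  .....F

....FT
......
......
......
......
.....F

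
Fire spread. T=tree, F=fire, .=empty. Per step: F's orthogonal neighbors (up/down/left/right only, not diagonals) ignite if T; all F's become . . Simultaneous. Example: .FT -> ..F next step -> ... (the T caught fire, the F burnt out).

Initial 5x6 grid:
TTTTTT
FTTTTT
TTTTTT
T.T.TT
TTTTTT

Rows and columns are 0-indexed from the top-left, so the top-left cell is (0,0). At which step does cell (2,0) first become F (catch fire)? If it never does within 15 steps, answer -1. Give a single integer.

Step 1: cell (2,0)='F' (+3 fires, +1 burnt)
  -> target ignites at step 1
Step 2: cell (2,0)='.' (+4 fires, +3 burnt)
Step 3: cell (2,0)='.' (+4 fires, +4 burnt)
Step 4: cell (2,0)='.' (+5 fires, +4 burnt)
Step 5: cell (2,0)='.' (+4 fires, +5 burnt)
Step 6: cell (2,0)='.' (+4 fires, +4 burnt)
Step 7: cell (2,0)='.' (+2 fires, +4 burnt)
Step 8: cell (2,0)='.' (+1 fires, +2 burnt)
Step 9: cell (2,0)='.' (+0 fires, +1 burnt)
  fire out at step 9

1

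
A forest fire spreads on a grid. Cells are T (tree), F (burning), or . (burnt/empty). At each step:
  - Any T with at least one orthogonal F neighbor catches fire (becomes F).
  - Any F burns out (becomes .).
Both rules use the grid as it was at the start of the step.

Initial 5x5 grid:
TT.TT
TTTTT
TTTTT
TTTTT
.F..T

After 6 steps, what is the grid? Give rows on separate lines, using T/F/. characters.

Step 1: 1 trees catch fire, 1 burn out
  TT.TT
  TTTTT
  TTTTT
  TFTTT
  ....T
Step 2: 3 trees catch fire, 1 burn out
  TT.TT
  TTTTT
  TFTTT
  F.FTT
  ....T
Step 3: 4 trees catch fire, 3 burn out
  TT.TT
  TFTTT
  F.FTT
  ...FT
  ....T
Step 4: 5 trees catch fire, 4 burn out
  TF.TT
  F.FTT
  ...FT
  ....F
  ....T
Step 5: 4 trees catch fire, 5 burn out
  F..TT
  ...FT
  ....F
  .....
  ....F
Step 6: 2 trees catch fire, 4 burn out
  ...FT
  ....F
  .....
  .....
  .....

...FT
....F
.....
.....
.....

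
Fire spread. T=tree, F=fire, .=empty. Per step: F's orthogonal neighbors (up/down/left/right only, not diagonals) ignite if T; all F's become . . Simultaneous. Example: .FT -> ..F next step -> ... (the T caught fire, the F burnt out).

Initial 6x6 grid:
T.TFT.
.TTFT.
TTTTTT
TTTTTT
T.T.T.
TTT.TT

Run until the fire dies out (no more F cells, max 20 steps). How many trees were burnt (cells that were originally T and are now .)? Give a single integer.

Answer: 25

Derivation:
Step 1: +5 fires, +2 burnt (F count now 5)
Step 2: +4 fires, +5 burnt (F count now 4)
Step 3: +4 fires, +4 burnt (F count now 4)
Step 4: +5 fires, +4 burnt (F count now 5)
Step 5: +3 fires, +5 burnt (F count now 3)
Step 6: +3 fires, +3 burnt (F count now 3)
Step 7: +1 fires, +3 burnt (F count now 1)
Step 8: +0 fires, +1 burnt (F count now 0)
Fire out after step 8
Initially T: 26, now '.': 35
Total burnt (originally-T cells now '.'): 25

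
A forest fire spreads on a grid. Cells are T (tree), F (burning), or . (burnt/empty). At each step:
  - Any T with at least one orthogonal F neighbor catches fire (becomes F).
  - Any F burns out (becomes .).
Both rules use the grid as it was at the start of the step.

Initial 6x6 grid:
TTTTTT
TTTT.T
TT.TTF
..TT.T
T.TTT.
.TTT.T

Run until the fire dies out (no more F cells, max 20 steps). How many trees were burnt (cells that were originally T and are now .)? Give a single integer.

Step 1: +3 fires, +1 burnt (F count now 3)
Step 2: +2 fires, +3 burnt (F count now 2)
Step 3: +3 fires, +2 burnt (F count now 3)
Step 4: +4 fires, +3 burnt (F count now 4)
Step 5: +5 fires, +4 burnt (F count now 5)
Step 6: +4 fires, +5 burnt (F count now 4)
Step 7: +3 fires, +4 burnt (F count now 3)
Step 8: +0 fires, +3 burnt (F count now 0)
Fire out after step 8
Initially T: 26, now '.': 34
Total burnt (originally-T cells now '.'): 24

Answer: 24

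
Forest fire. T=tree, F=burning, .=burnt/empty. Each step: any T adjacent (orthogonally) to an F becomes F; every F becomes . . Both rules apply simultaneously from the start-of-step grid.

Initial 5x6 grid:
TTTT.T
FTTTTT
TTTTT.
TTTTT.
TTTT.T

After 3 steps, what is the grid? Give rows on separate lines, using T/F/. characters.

Step 1: 3 trees catch fire, 1 burn out
  FTTT.T
  .FTTTT
  FTTTT.
  TTTTT.
  TTTT.T
Step 2: 4 trees catch fire, 3 burn out
  .FTT.T
  ..FTTT
  .FTTT.
  FTTTT.
  TTTT.T
Step 3: 5 trees catch fire, 4 burn out
  ..FT.T
  ...FTT
  ..FTT.
  .FTTT.
  FTTT.T

..FT.T
...FTT
..FTT.
.FTTT.
FTTT.T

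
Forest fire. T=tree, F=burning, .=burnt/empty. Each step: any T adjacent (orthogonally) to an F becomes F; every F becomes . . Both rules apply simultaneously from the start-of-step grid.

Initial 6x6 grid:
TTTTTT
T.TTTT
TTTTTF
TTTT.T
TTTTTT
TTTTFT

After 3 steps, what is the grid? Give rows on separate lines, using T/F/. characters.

Step 1: 6 trees catch fire, 2 burn out
  TTTTTT
  T.TTTF
  TTTTF.
  TTTT.F
  TTTTFT
  TTTF.F
Step 2: 6 trees catch fire, 6 burn out
  TTTTTF
  T.TTF.
  TTTF..
  TTTT..
  TTTF.F
  TTF...
Step 3: 6 trees catch fire, 6 burn out
  TTTTF.
  T.TF..
  TTF...
  TTTF..
  TTF...
  TF....

TTTTF.
T.TF..
TTF...
TTTF..
TTF...
TF....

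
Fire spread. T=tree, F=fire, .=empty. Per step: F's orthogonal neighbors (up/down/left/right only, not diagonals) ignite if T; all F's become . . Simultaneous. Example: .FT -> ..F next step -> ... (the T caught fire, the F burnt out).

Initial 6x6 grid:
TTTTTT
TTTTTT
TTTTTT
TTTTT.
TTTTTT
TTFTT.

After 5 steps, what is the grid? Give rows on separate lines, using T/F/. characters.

Step 1: 3 trees catch fire, 1 burn out
  TTTTTT
  TTTTTT
  TTTTTT
  TTTTT.
  TTFTTT
  TF.FT.
Step 2: 5 trees catch fire, 3 burn out
  TTTTTT
  TTTTTT
  TTTTTT
  TTFTT.
  TF.FTT
  F...F.
Step 3: 5 trees catch fire, 5 burn out
  TTTTTT
  TTTTTT
  TTFTTT
  TF.FT.
  F...FT
  ......
Step 4: 6 trees catch fire, 5 burn out
  TTTTTT
  TTFTTT
  TF.FTT
  F...F.
  .....F
  ......
Step 5: 5 trees catch fire, 6 burn out
  TTFTTT
  TF.FTT
  F...FT
  ......
  ......
  ......

TTFTTT
TF.FTT
F...FT
......
......
......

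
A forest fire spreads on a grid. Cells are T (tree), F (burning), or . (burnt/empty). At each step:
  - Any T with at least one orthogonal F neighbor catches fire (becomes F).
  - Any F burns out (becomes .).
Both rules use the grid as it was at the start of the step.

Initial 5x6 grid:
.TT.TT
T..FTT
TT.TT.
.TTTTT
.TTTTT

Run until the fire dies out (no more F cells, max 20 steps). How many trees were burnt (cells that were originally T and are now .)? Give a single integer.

Step 1: +2 fires, +1 burnt (F count now 2)
Step 2: +4 fires, +2 burnt (F count now 4)
Step 3: +4 fires, +4 burnt (F count now 4)
Step 4: +4 fires, +4 burnt (F count now 4)
Step 5: +3 fires, +4 burnt (F count now 3)
Step 6: +1 fires, +3 burnt (F count now 1)
Step 7: +1 fires, +1 burnt (F count now 1)
Step 8: +0 fires, +1 burnt (F count now 0)
Fire out after step 8
Initially T: 21, now '.': 28
Total burnt (originally-T cells now '.'): 19

Answer: 19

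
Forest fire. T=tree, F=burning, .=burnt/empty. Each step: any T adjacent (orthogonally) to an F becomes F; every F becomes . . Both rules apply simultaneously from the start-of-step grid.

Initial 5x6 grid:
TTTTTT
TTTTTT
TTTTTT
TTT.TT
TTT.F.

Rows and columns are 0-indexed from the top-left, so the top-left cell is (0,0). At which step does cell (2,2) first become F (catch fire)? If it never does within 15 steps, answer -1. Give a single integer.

Step 1: cell (2,2)='T' (+1 fires, +1 burnt)
Step 2: cell (2,2)='T' (+2 fires, +1 burnt)
Step 3: cell (2,2)='T' (+3 fires, +2 burnt)
Step 4: cell (2,2)='F' (+4 fires, +3 burnt)
  -> target ignites at step 4
Step 5: cell (2,2)='.' (+5 fires, +4 burnt)
Step 6: cell (2,2)='.' (+5 fires, +5 burnt)
Step 7: cell (2,2)='.' (+4 fires, +5 burnt)
Step 8: cell (2,2)='.' (+2 fires, +4 burnt)
Step 9: cell (2,2)='.' (+0 fires, +2 burnt)
  fire out at step 9

4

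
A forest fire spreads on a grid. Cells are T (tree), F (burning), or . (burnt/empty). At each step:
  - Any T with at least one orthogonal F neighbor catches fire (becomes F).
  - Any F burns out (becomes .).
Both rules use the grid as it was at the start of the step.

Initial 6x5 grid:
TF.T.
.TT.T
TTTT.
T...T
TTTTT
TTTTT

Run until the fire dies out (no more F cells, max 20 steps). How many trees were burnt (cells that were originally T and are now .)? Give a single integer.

Step 1: +2 fires, +1 burnt (F count now 2)
Step 2: +2 fires, +2 burnt (F count now 2)
Step 3: +2 fires, +2 burnt (F count now 2)
Step 4: +2 fires, +2 burnt (F count now 2)
Step 5: +1 fires, +2 burnt (F count now 1)
Step 6: +2 fires, +1 burnt (F count now 2)
Step 7: +2 fires, +2 burnt (F count now 2)
Step 8: +2 fires, +2 burnt (F count now 2)
Step 9: +2 fires, +2 burnt (F count now 2)
Step 10: +2 fires, +2 burnt (F count now 2)
Step 11: +0 fires, +2 burnt (F count now 0)
Fire out after step 11
Initially T: 21, now '.': 28
Total burnt (originally-T cells now '.'): 19

Answer: 19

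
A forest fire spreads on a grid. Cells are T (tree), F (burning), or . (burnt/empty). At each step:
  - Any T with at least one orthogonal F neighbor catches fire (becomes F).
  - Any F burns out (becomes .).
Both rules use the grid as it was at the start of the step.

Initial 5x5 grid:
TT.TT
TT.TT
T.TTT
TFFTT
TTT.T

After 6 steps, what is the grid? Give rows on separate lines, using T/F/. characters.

Step 1: 5 trees catch fire, 2 burn out
  TT.TT
  TT.TT
  T.FTT
  F..FT
  TFF.T
Step 2: 4 trees catch fire, 5 burn out
  TT.TT
  TT.TT
  F..FT
  ....F
  F...T
Step 3: 4 trees catch fire, 4 burn out
  TT.TT
  FT.FT
  ....F
  .....
  ....F
Step 4: 4 trees catch fire, 4 burn out
  FT.FT
  .F..F
  .....
  .....
  .....
Step 5: 2 trees catch fire, 4 burn out
  .F..F
  .....
  .....
  .....
  .....
Step 6: 0 trees catch fire, 2 burn out
  .....
  .....
  .....
  .....
  .....

.....
.....
.....
.....
.....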